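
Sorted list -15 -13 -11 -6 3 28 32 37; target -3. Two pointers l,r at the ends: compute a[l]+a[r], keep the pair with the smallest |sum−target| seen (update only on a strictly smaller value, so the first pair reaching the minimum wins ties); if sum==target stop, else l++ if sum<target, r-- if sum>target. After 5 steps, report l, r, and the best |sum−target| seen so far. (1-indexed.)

l=3, r=5, best |Δ|=7

l=1 r=8: -15+37=22 d=25 *, r--
l=1 r=7: -15+32=17 d=20 *, r--
l=1 r=6: -15+28=13 d=16 *, r--
l=1 r=5: -15+3=-12 d=9 *, l++
l=2 r=5: -13+3=-10 d=7 *, l++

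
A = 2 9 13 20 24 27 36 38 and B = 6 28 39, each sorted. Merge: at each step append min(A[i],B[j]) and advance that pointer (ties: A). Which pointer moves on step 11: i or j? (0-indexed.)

i=0 j=0: A[i]=2<=B[j]=6 take 2, i++
i=1 j=0: A[i]=9>B[j]=6 take 6, j++
i=1 j=1: A[i]=9<=B[j]=28 take 9, i++
i=2 j=1: A[i]=13<=B[j]=28 take 13, i++
i=3 j=1: A[i]=20<=B[j]=28 take 20, i++
i=4 j=1: A[i]=24<=B[j]=28 take 24, i++
i=5 j=1: A[i]=27<=B[j]=28 take 27, i++
i=6 j=1: A[i]=36>B[j]=28 take 28, j++
i=6 j=2: A[i]=36<=B[j]=39 take 36, i++
i=7 j=2: A[i]=38<=B[j]=39 take 38, i++
i=8 j=2: A done, take B[j]=39, j++

j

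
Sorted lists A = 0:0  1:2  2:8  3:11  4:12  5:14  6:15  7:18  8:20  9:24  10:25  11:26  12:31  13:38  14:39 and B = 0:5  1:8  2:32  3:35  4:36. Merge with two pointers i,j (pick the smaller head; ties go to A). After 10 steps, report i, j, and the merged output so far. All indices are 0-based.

i=8, j=2, merged so far=[0, 2, 5, 8, 8, 11, 12, 14, 15, 18]

i=0 j=0: A[i]=0<=B[j]=5 take 0, i++
i=1 j=0: A[i]=2<=B[j]=5 take 2, i++
i=2 j=0: A[i]=8>B[j]=5 take 5, j++
i=2 j=1: A[i]=8<=B[j]=8 take 8, i++
i=3 j=1: A[i]=11>B[j]=8 take 8, j++
i=3 j=2: A[i]=11<=B[j]=32 take 11, i++
i=4 j=2: A[i]=12<=B[j]=32 take 12, i++
i=5 j=2: A[i]=14<=B[j]=32 take 14, i++
i=6 j=2: A[i]=15<=B[j]=32 take 15, i++
i=7 j=2: A[i]=18<=B[j]=32 take 18, i++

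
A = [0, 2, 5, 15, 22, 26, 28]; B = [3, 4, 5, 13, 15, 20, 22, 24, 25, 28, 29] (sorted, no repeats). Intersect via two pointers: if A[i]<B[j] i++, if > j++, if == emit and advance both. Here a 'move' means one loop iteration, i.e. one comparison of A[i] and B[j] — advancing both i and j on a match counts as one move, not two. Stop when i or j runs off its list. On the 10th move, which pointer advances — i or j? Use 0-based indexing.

[i=0,j=0] 0<3 → i++
[i=1,j=0] 2<3 → i++
[i=2,j=0] 5>3 → j++
[i=2,j=1] 5>4 → j++
[i=2,j=2] 5==5 emit → i++,j++
[i=3,j=3] 15>13 → j++
[i=3,j=4] 15==15 emit → i++,j++
[i=4,j=5] 22>20 → j++
[i=4,j=6] 22==22 emit → i++,j++
[i=5,j=7] 26>24 → j++

j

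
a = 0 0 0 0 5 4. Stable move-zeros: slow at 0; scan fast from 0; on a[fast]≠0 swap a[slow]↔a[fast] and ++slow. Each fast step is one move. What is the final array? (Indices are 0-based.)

(s=0,f=0) a[fast]=0 → fast++
(s=0,f=1) a[fast]=0 → fast++
(s=0,f=2) a[fast]=0 → fast++
(s=0,f=3) a[fast]=0 → fast++
(s=0,f=4) a[fast]=5≠0 swap→a[0]=5 → slow++,fast++
(s=1,f=5) a[fast]=4≠0 swap→a[1]=4 → slow++,fast++

[5, 4, 0, 0, 0, 0]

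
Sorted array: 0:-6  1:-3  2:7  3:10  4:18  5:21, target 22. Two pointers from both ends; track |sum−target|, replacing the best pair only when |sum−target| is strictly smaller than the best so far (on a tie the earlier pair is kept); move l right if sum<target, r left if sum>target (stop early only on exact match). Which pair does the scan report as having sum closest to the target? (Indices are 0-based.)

pair (7, 18) with sum 25 (|Δ|=3)

[0,5] -6+21=15 d=7 * → l++
[1,5] -3+21=18 d=4 * → l++
[2,5] 7+21=28 d=6 → r--
[2,4] 7+18=25 d=3 * → r--
[2,3] 7+10=17 d=5 → l++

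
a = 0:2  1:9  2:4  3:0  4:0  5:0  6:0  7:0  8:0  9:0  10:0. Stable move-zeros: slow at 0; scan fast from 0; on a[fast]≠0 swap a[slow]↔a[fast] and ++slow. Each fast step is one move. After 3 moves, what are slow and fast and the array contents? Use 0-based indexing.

(s=0,f=0) a[fast]=2≠0 swap→a[0]=2 → slow++,fast++
(s=1,f=1) a[fast]=9≠0 swap→a[1]=9 → slow++,fast++
(s=2,f=2) a[fast]=4≠0 swap→a[2]=4 → slow++,fast++

slow=3, fast=3, a=[2, 9, 4, 0, 0, 0, 0, 0, 0, 0, 0]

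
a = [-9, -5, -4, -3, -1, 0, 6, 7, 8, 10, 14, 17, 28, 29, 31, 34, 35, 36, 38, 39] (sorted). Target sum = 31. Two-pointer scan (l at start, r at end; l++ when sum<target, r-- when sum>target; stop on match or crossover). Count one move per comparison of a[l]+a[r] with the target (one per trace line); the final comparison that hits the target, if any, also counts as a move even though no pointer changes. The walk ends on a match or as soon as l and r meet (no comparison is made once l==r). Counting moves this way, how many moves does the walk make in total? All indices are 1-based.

4 moves

[1,20] -9+39=30 <31 → l++
[2,20] -5+39=34 >31 → r--
[2,19] -5+38=33 >31 → r--
[2,18] -5+36=31 → found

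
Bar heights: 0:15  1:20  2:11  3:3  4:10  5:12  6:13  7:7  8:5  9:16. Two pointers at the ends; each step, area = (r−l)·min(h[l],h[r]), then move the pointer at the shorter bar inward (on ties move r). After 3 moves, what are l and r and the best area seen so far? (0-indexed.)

l=1, r=7, best area=135

l=0 r=9: min(15,16)*9=135 best=135 *, l++
l=1 r=9: min(20,16)*8=128 best=135, r--
l=1 r=8: min(20,5)*7=35 best=135, r--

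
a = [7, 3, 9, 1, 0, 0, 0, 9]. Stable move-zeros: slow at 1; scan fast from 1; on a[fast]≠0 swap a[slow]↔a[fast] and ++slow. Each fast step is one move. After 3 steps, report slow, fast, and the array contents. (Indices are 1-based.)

(s=1,f=1) a[fast]=7≠0 swap→a[1]=7 → slow++,fast++
(s=2,f=2) a[fast]=3≠0 swap→a[2]=3 → slow++,fast++
(s=3,f=3) a[fast]=9≠0 swap→a[3]=9 → slow++,fast++

slow=4, fast=4, a=[7, 3, 9, 1, 0, 0, 0, 9]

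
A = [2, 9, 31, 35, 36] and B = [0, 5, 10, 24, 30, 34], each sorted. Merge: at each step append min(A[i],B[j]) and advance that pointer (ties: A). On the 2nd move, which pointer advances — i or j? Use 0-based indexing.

i

i=0 j=0: A[i]=2>B[j]=0 take 0, j++
i=0 j=1: A[i]=2<=B[j]=5 take 2, i++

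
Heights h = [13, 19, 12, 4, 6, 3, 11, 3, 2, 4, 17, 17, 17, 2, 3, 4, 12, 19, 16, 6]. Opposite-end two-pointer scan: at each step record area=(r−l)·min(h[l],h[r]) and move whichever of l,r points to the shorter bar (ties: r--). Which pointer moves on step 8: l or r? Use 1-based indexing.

r

l=1 r=20: min(13,6)*19=114 best=114 *, r--
l=1 r=19: min(13,16)*18=234 best=234 *, l++
l=2 r=19: min(19,16)*17=272 best=272 *, r--
l=2 r=18: min(19,19)*16=304 best=304 *, r--
l=2 r=17: min(19,12)*15=180 best=304, r--
l=2 r=16: min(19,4)*14=56 best=304, r--
l=2 r=15: min(19,3)*13=39 best=304, r--
l=2 r=14: min(19,2)*12=24 best=304, r--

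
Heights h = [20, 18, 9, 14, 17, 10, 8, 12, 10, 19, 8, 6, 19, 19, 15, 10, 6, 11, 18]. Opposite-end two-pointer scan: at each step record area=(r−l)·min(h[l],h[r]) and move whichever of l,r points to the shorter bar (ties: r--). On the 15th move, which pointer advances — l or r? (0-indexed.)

r

l=0 r=18: min(20,18)*18=324 best=324 *, r--
l=0 r=17: min(20,11)*17=187 best=324, r--
l=0 r=16: min(20,6)*16=96 best=324, r--
l=0 r=15: min(20,10)*15=150 best=324, r--
l=0 r=14: min(20,15)*14=210 best=324, r--
l=0 r=13: min(20,19)*13=247 best=324, r--
l=0 r=12: min(20,19)*12=228 best=324, r--
l=0 r=11: min(20,6)*11=66 best=324, r--
l=0 r=10: min(20,8)*10=80 best=324, r--
l=0 r=9: min(20,19)*9=171 best=324, r--
l=0 r=8: min(20,10)*8=80 best=324, r--
l=0 r=7: min(20,12)*7=84 best=324, r--
l=0 r=6: min(20,8)*6=48 best=324, r--
l=0 r=5: min(20,10)*5=50 best=324, r--
l=0 r=4: min(20,17)*4=68 best=324, r--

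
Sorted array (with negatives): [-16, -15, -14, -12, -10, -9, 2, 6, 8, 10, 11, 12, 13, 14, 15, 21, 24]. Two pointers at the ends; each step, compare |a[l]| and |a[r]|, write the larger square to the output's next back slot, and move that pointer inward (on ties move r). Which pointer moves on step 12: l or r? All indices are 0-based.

r

[0,16] |-16|<=|24| out[16]=576 → r--
[0,15] |-16|<=|21| out[15]=441 → r--
[0,14] |-16|>|15| out[14]=256 → l++
[1,14] |-15|<=|15| out[13]=225 → r--
[1,13] |-15|>|14| out[12]=225 → l++
[2,13] |-14|<=|14| out[11]=196 → r--
[2,12] |-14|>|13| out[10]=196 → l++
[3,12] |-12|<=|13| out[9]=169 → r--
[3,11] |-12|<=|12| out[8]=144 → r--
[3,10] |-12|>|11| out[7]=144 → l++
[4,10] |-10|<=|11| out[6]=121 → r--
[4,9] |-10|<=|10| out[5]=100 → r--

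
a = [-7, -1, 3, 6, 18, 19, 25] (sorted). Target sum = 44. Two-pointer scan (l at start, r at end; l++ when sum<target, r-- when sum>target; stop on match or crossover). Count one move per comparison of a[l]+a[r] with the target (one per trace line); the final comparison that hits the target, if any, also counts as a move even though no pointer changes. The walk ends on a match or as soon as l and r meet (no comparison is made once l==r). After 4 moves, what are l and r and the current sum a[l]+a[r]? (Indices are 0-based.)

[0,6] -7+25=18 <44 → l++
[1,6] -1+25=24 <44 → l++
[2,6] 3+25=28 <44 → l++
[3,6] 6+25=31 <44 → l++

l=4, r=6, sum=43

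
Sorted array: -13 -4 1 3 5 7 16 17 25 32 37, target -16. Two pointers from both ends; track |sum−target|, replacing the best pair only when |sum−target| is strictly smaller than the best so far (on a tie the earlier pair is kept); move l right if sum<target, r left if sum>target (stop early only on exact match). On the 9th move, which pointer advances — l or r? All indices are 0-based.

l=0 r=10: -13+37=24 d=40 *, r--
l=0 r=9: -13+32=19 d=35 *, r--
l=0 r=8: -13+25=12 d=28 *, r--
l=0 r=7: -13+17=4 d=20 *, r--
l=0 r=6: -13+16=3 d=19 *, r--
l=0 r=5: -13+7=-6 d=10 *, r--
l=0 r=4: -13+5=-8 d=8 *, r--
l=0 r=3: -13+3=-10 d=6 *, r--
l=0 r=2: -13+1=-12 d=4 *, r--

r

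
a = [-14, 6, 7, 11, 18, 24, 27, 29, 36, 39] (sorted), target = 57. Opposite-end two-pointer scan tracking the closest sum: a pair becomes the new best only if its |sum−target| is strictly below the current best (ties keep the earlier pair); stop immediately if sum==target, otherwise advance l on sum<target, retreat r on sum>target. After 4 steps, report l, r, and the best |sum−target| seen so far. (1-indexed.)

l=1 r=10: -14+39=25 d=32 *, l++
l=2 r=10: 6+39=45 d=12 *, l++
l=3 r=10: 7+39=46 d=11 *, l++
l=4 r=10: 11+39=50 d=7 *, l++

l=5, r=10, best |Δ|=7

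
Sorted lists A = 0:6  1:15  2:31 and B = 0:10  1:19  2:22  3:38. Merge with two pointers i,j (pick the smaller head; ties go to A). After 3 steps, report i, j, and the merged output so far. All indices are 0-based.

[i=0,j=0] A[i]=6<=B[j]=10 take 6 → i++
[i=1,j=0] A[i]=15>B[j]=10 take 10 → j++
[i=1,j=1] A[i]=15<=B[j]=19 take 15 → i++

i=2, j=1, merged so far=[6, 10, 15]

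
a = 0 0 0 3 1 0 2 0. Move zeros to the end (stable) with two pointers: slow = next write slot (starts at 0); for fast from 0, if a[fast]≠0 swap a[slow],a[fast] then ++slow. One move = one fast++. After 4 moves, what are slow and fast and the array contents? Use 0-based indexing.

(s=0,f=0) a[fast]=0 → fast++
(s=0,f=1) a[fast]=0 → fast++
(s=0,f=2) a[fast]=0 → fast++
(s=0,f=3) a[fast]=3≠0 swap→a[0]=3 → slow++,fast++

slow=1, fast=4, a=[3, 0, 0, 0, 1, 0, 2, 0]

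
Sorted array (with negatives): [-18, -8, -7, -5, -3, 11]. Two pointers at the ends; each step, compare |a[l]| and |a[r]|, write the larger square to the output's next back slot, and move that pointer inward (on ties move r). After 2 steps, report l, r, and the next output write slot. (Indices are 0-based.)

[0,5] |-18|>|11| out[5]=324 → l++
[1,5] |-8|<=|11| out[4]=121 → r--

l=1, r=4, next write slot=3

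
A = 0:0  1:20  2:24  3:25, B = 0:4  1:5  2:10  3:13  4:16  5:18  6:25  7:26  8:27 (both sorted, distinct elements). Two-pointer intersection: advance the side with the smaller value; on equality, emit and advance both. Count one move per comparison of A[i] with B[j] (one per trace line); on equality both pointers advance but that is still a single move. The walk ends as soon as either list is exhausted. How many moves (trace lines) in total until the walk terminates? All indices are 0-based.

[i=0,j=0] 0<4 → i++
[i=1,j=0] 20>4 → j++
[i=1,j=1] 20>5 → j++
[i=1,j=2] 20>10 → j++
[i=1,j=3] 20>13 → j++
[i=1,j=4] 20>16 → j++
[i=1,j=5] 20>18 → j++
[i=1,j=6] 20<25 → i++
[i=2,j=6] 24<25 → i++
[i=3,j=6] 25==25 emit → i++,j++

10 moves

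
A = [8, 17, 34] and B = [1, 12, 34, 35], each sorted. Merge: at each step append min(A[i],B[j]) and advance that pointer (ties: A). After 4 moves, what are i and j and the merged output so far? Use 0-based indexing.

i=2, j=2, merged so far=[1, 8, 12, 17]

i=0 j=0: A[i]=8>B[j]=1 take 1, j++
i=0 j=1: A[i]=8<=B[j]=12 take 8, i++
i=1 j=1: A[i]=17>B[j]=12 take 12, j++
i=1 j=2: A[i]=17<=B[j]=34 take 17, i++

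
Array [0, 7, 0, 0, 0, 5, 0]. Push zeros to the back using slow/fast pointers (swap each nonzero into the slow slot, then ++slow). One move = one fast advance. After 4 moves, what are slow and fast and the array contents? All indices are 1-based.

slow=2, fast=5, a=[7, 0, 0, 0, 0, 5, 0]

(s=1,f=1) a[fast]=0 → fast++
(s=1,f=2) a[fast]=7≠0 swap→a[1]=7 → slow++,fast++
(s=2,f=3) a[fast]=0 → fast++
(s=2,f=4) a[fast]=0 → fast++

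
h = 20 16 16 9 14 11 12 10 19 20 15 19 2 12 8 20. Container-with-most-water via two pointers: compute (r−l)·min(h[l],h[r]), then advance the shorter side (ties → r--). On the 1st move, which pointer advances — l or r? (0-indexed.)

[0,15] min(20,20)*15=300 best=300 * → r--

r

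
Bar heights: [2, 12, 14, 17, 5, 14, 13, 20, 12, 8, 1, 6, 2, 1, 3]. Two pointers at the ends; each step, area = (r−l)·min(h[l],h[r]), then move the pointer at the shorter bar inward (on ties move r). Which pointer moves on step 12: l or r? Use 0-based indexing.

l=0 r=14: min(2,3)*14=28 best=28 *, l++
l=1 r=14: min(12,3)*13=39 best=39 *, r--
l=1 r=13: min(12,1)*12=12 best=39, r--
l=1 r=12: min(12,2)*11=22 best=39, r--
l=1 r=11: min(12,6)*10=60 best=60 *, r--
l=1 r=10: min(12,1)*9=9 best=60, r--
l=1 r=9: min(12,8)*8=64 best=64 *, r--
l=1 r=8: min(12,12)*7=84 best=84 *, r--
l=1 r=7: min(12,20)*6=72 best=84, l++
l=2 r=7: min(14,20)*5=70 best=84, l++
l=3 r=7: min(17,20)*4=68 best=84, l++
l=4 r=7: min(5,20)*3=15 best=84, l++

l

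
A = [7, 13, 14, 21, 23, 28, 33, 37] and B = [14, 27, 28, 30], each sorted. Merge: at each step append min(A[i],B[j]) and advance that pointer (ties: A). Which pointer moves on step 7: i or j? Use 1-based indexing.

i=1 j=1: A[i]=7<=B[j]=14 take 7, i++
i=2 j=1: A[i]=13<=B[j]=14 take 13, i++
i=3 j=1: A[i]=14<=B[j]=14 take 14, i++
i=4 j=1: A[i]=21>B[j]=14 take 14, j++
i=4 j=2: A[i]=21<=B[j]=27 take 21, i++
i=5 j=2: A[i]=23<=B[j]=27 take 23, i++
i=6 j=2: A[i]=28>B[j]=27 take 27, j++

j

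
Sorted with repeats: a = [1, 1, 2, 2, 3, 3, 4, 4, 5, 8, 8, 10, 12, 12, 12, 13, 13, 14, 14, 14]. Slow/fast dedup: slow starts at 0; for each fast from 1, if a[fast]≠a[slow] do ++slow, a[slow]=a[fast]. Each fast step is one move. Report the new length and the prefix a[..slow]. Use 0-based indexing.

slow=0 fast=1: a[fast]=1=a[slow] dup, fast++
slow=0 fast=2: a[fast]=2≠a[slow]=1 write a[1]=2, slow++,fast++
slow=1 fast=3: a[fast]=2=a[slow] dup, fast++
slow=1 fast=4: a[fast]=3≠a[slow]=2 write a[2]=3, slow++,fast++
slow=2 fast=5: a[fast]=3=a[slow] dup, fast++
slow=2 fast=6: a[fast]=4≠a[slow]=3 write a[3]=4, slow++,fast++
slow=3 fast=7: a[fast]=4=a[slow] dup, fast++
slow=3 fast=8: a[fast]=5≠a[slow]=4 write a[4]=5, slow++,fast++
slow=4 fast=9: a[fast]=8≠a[slow]=5 write a[5]=8, slow++,fast++
slow=5 fast=10: a[fast]=8=a[slow] dup, fast++
slow=5 fast=11: a[fast]=10≠a[slow]=8 write a[6]=10, slow++,fast++
slow=6 fast=12: a[fast]=12≠a[slow]=10 write a[7]=12, slow++,fast++
slow=7 fast=13: a[fast]=12=a[slow] dup, fast++
slow=7 fast=14: a[fast]=12=a[slow] dup, fast++
slow=7 fast=15: a[fast]=13≠a[slow]=12 write a[8]=13, slow++,fast++
slow=8 fast=16: a[fast]=13=a[slow] dup, fast++
slow=8 fast=17: a[fast]=14≠a[slow]=13 write a[9]=14, slow++,fast++
slow=9 fast=18: a[fast]=14=a[slow] dup, fast++
slow=9 fast=19: a[fast]=14=a[slow] dup, fast++

length 10; prefix = [1, 2, 3, 4, 5, 8, 10, 12, 13, 14]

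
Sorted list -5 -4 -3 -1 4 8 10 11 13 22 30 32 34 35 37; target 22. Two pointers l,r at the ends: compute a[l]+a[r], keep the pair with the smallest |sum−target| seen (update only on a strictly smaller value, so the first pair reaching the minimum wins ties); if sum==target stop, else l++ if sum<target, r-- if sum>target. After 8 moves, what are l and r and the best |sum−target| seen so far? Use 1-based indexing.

[1,15] -5+37=32 d=10 * → r--
[1,14] -5+35=30 d=8 * → r--
[1,13] -5+34=29 d=7 * → r--
[1,12] -5+32=27 d=5 * → r--
[1,11] -5+30=25 d=3 * → r--
[1,10] -5+22=17 d=5 → l++
[2,10] -4+22=18 d=4 → l++
[3,10] -3+22=19 d=3 → l++

l=4, r=10, best |Δ|=3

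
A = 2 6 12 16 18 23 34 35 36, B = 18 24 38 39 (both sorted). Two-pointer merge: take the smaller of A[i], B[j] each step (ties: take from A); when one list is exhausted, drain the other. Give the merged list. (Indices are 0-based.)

[i=0,j=0] A[i]=2<=B[j]=18 take 2 → i++
[i=1,j=0] A[i]=6<=B[j]=18 take 6 → i++
[i=2,j=0] A[i]=12<=B[j]=18 take 12 → i++
[i=3,j=0] A[i]=16<=B[j]=18 take 16 → i++
[i=4,j=0] A[i]=18<=B[j]=18 take 18 → i++
[i=5,j=0] A[i]=23>B[j]=18 take 18 → j++
[i=5,j=1] A[i]=23<=B[j]=24 take 23 → i++
[i=6,j=1] A[i]=34>B[j]=24 take 24 → j++
[i=6,j=2] A[i]=34<=B[j]=38 take 34 → i++
[i=7,j=2] A[i]=35<=B[j]=38 take 35 → i++
[i=8,j=2] A[i]=36<=B[j]=38 take 36 → i++
[i=9,j=2] A done, take B[j]=38 → j++
[i=9,j=3] A done, take B[j]=39 → j++

[2, 6, 12, 16, 18, 18, 23, 24, 34, 35, 36, 38, 39]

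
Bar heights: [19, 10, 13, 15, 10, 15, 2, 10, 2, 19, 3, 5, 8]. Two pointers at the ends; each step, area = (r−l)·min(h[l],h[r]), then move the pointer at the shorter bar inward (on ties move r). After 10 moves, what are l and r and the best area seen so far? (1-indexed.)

l=1 r=13: min(19,8)*12=96 best=96 *, r--
l=1 r=12: min(19,5)*11=55 best=96, r--
l=1 r=11: min(19,3)*10=30 best=96, r--
l=1 r=10: min(19,19)*9=171 best=171 *, r--
l=1 r=9: min(19,2)*8=16 best=171, r--
l=1 r=8: min(19,10)*7=70 best=171, r--
l=1 r=7: min(19,2)*6=12 best=171, r--
l=1 r=6: min(19,15)*5=75 best=171, r--
l=1 r=5: min(19,10)*4=40 best=171, r--
l=1 r=4: min(19,15)*3=45 best=171, r--

l=1, r=3, best area=171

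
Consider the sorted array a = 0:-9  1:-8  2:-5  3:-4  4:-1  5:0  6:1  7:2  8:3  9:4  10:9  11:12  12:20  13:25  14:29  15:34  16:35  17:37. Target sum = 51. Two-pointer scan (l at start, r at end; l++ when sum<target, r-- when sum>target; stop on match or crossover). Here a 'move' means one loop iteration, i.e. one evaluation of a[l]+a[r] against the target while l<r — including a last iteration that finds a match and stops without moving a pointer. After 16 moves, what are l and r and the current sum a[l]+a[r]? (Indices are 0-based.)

l=13, r=14, sum=54

l=0 r=17: -9+37=28 <51, l++
l=1 r=17: -8+37=29 <51, l++
l=2 r=17: -5+37=32 <51, l++
l=3 r=17: -4+37=33 <51, l++
l=4 r=17: -1+37=36 <51, l++
l=5 r=17: 0+37=37 <51, l++
l=6 r=17: 1+37=38 <51, l++
l=7 r=17: 2+37=39 <51, l++
l=8 r=17: 3+37=40 <51, l++
l=9 r=17: 4+37=41 <51, l++
l=10 r=17: 9+37=46 <51, l++
l=11 r=17: 12+37=49 <51, l++
l=12 r=17: 20+37=57 >51, r--
l=12 r=16: 20+35=55 >51, r--
l=12 r=15: 20+34=54 >51, r--
l=12 r=14: 20+29=49 <51, l++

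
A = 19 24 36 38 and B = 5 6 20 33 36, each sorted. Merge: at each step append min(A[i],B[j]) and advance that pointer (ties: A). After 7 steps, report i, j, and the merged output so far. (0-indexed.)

i=0 j=0: A[i]=19>B[j]=5 take 5, j++
i=0 j=1: A[i]=19>B[j]=6 take 6, j++
i=0 j=2: A[i]=19<=B[j]=20 take 19, i++
i=1 j=2: A[i]=24>B[j]=20 take 20, j++
i=1 j=3: A[i]=24<=B[j]=33 take 24, i++
i=2 j=3: A[i]=36>B[j]=33 take 33, j++
i=2 j=4: A[i]=36<=B[j]=36 take 36, i++

i=3, j=4, merged so far=[5, 6, 19, 20, 24, 33, 36]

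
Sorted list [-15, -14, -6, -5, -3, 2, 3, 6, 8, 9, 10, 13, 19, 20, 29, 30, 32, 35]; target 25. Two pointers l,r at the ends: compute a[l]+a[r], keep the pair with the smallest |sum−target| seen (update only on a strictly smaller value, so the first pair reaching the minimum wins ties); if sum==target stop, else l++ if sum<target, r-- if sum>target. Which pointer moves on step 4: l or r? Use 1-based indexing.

r

l=1 r=18: -15+35=20 d=5 *, l++
l=2 r=18: -14+35=21 d=4 *, l++
l=3 r=18: -6+35=29 d=4, r--
l=3 r=17: -6+32=26 d=1 *, r--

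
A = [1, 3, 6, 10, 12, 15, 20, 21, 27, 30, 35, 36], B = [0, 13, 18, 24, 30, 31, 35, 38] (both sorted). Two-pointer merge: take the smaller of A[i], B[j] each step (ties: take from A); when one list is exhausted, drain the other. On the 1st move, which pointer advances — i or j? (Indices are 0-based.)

j

i=0 j=0: A[i]=1>B[j]=0 take 0, j++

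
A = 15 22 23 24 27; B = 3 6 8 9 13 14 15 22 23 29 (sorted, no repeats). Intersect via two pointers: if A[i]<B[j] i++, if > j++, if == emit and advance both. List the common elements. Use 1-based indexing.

i=1 j=1: 15>3, j++
i=1 j=2: 15>6, j++
i=1 j=3: 15>8, j++
i=1 j=4: 15>9, j++
i=1 j=5: 15>13, j++
i=1 j=6: 15>14, j++
i=1 j=7: 15==15 emit, i++,j++
i=2 j=8: 22==22 emit, i++,j++
i=3 j=9: 23==23 emit, i++,j++
i=4 j=10: 24<29, i++
i=5 j=10: 27<29, i++

intersection = [15, 22, 23]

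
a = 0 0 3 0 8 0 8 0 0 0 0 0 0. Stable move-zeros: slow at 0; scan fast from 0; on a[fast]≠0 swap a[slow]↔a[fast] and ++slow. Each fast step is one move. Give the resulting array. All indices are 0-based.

slow=0 fast=0: a[fast]=0, fast++
slow=0 fast=1: a[fast]=0, fast++
slow=0 fast=2: a[fast]=3≠0 swap→a[0]=3, slow++,fast++
slow=1 fast=3: a[fast]=0, fast++
slow=1 fast=4: a[fast]=8≠0 swap→a[1]=8, slow++,fast++
slow=2 fast=5: a[fast]=0, fast++
slow=2 fast=6: a[fast]=8≠0 swap→a[2]=8, slow++,fast++
slow=3 fast=7: a[fast]=0, fast++
slow=3 fast=8: a[fast]=0, fast++
slow=3 fast=9: a[fast]=0, fast++
slow=3 fast=10: a[fast]=0, fast++
slow=3 fast=11: a[fast]=0, fast++
slow=3 fast=12: a[fast]=0, fast++

[3, 8, 8, 0, 0, 0, 0, 0, 0, 0, 0, 0, 0]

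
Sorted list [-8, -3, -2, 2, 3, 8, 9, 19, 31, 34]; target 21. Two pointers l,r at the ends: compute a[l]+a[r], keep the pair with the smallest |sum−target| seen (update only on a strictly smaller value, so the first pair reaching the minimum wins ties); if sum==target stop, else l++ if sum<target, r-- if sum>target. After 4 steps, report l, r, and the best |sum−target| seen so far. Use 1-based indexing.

l=1 r=10: -8+34=26 d=5 *, r--
l=1 r=9: -8+31=23 d=2 *, r--
l=1 r=8: -8+19=11 d=10, l++
l=2 r=8: -3+19=16 d=5, l++

l=3, r=8, best |Δ|=2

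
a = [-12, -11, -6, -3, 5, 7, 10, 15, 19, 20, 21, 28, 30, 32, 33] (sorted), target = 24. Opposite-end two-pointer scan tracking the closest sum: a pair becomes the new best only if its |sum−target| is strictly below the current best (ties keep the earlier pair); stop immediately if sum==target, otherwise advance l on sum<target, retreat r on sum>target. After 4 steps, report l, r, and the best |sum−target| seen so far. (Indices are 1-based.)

[1,15] -12+33=21 d=3 * → l++
[2,15] -11+33=22 d=2 * → l++
[3,15] -6+33=27 d=3 → r--
[3,14] -6+32=26 d=2 → r--

l=3, r=13, best |Δ|=2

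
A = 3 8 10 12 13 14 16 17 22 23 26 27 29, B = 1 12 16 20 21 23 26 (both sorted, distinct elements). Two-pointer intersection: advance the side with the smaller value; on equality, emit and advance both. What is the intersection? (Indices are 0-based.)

intersection = [12, 16, 23, 26]

i=0 j=0: 3>1, j++
i=0 j=1: 3<12, i++
i=1 j=1: 8<12, i++
i=2 j=1: 10<12, i++
i=3 j=1: 12==12 emit, i++,j++
i=4 j=2: 13<16, i++
i=5 j=2: 14<16, i++
i=6 j=2: 16==16 emit, i++,j++
i=7 j=3: 17<20, i++
i=8 j=3: 22>20, j++
i=8 j=4: 22>21, j++
i=8 j=5: 22<23, i++
i=9 j=5: 23==23 emit, i++,j++
i=10 j=6: 26==26 emit, i++,j++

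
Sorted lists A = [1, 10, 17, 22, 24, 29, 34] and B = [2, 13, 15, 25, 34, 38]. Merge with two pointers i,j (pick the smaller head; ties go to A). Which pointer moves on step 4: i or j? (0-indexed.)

i=0 j=0: A[i]=1<=B[j]=2 take 1, i++
i=1 j=0: A[i]=10>B[j]=2 take 2, j++
i=1 j=1: A[i]=10<=B[j]=13 take 10, i++
i=2 j=1: A[i]=17>B[j]=13 take 13, j++

j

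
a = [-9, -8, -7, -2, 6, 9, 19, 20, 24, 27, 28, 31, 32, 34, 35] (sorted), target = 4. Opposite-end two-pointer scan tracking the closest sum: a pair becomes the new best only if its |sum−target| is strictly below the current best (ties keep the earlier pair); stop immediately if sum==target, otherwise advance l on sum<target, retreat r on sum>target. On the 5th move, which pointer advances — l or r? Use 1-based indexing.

[1,15] -9+35=26 d=22 * → r--
[1,14] -9+34=25 d=21 * → r--
[1,13] -9+32=23 d=19 * → r--
[1,12] -9+31=22 d=18 * → r--
[1,11] -9+28=19 d=15 * → r--

r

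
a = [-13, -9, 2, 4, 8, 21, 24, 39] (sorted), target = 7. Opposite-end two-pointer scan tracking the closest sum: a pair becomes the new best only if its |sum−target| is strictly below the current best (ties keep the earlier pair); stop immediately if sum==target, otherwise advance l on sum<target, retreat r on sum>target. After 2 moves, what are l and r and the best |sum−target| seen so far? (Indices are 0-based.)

[0,7] -13+39=26 d=19 * → r--
[0,6] -13+24=11 d=4 * → r--

l=0, r=5, best |Δ|=4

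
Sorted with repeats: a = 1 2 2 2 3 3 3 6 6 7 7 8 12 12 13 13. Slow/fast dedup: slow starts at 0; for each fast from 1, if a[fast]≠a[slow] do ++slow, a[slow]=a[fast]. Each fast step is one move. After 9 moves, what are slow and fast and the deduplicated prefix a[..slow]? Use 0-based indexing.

slow=0 fast=1: a[fast]=2≠a[slow]=1 write a[1]=2, slow++,fast++
slow=1 fast=2: a[fast]=2=a[slow] dup, fast++
slow=1 fast=3: a[fast]=2=a[slow] dup, fast++
slow=1 fast=4: a[fast]=3≠a[slow]=2 write a[2]=3, slow++,fast++
slow=2 fast=5: a[fast]=3=a[slow] dup, fast++
slow=2 fast=6: a[fast]=3=a[slow] dup, fast++
slow=2 fast=7: a[fast]=6≠a[slow]=3 write a[3]=6, slow++,fast++
slow=3 fast=8: a[fast]=6=a[slow] dup, fast++
slow=3 fast=9: a[fast]=7≠a[slow]=6 write a[4]=7, slow++,fast++

slow=4, fast=10, prefix=[1, 2, 3, 6, 7]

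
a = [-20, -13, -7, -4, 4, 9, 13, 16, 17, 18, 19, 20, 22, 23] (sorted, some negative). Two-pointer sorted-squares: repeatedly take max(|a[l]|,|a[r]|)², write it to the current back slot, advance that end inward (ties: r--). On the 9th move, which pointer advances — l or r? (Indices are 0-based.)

r

[0,13] |-20|<=|23| out[13]=529 → r--
[0,12] |-20|<=|22| out[12]=484 → r--
[0,11] |-20|<=|20| out[11]=400 → r--
[0,10] |-20|>|19| out[10]=400 → l++
[1,10] |-13|<=|19| out[9]=361 → r--
[1,9] |-13|<=|18| out[8]=324 → r--
[1,8] |-13|<=|17| out[7]=289 → r--
[1,7] |-13|<=|16| out[6]=256 → r--
[1,6] |-13|<=|13| out[5]=169 → r--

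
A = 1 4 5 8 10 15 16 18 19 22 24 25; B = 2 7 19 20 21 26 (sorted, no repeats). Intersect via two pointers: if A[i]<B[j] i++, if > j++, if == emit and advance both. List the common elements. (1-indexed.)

intersection = [19]

[i=1,j=1] 1<2 → i++
[i=2,j=1] 4>2 → j++
[i=2,j=2] 4<7 → i++
[i=3,j=2] 5<7 → i++
[i=4,j=2] 8>7 → j++
[i=4,j=3] 8<19 → i++
[i=5,j=3] 10<19 → i++
[i=6,j=3] 15<19 → i++
[i=7,j=3] 16<19 → i++
[i=8,j=3] 18<19 → i++
[i=9,j=3] 19==19 emit → i++,j++
[i=10,j=4] 22>20 → j++
[i=10,j=5] 22>21 → j++
[i=10,j=6] 22<26 → i++
[i=11,j=6] 24<26 → i++
[i=12,j=6] 25<26 → i++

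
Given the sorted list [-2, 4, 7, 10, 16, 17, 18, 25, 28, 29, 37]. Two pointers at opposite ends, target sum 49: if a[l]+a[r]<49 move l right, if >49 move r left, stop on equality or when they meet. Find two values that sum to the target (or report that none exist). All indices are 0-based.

[0,10] -2+37=35 <49 → l++
[1,10] 4+37=41 <49 → l++
[2,10] 7+37=44 <49 → l++
[3,10] 10+37=47 <49 → l++
[4,10] 16+37=53 >49 → r--
[4,9] 16+29=45 <49 → l++
[5,9] 17+29=46 <49 → l++
[6,9] 18+29=47 <49 → l++
[7,9] 25+29=54 >49 → r--
[7,8] 25+28=53 >49 → r--

no pair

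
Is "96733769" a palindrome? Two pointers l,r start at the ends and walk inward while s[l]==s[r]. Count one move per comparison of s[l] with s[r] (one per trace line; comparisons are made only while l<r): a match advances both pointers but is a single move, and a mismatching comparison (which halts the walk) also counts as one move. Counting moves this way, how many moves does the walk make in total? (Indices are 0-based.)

4 moves

l=0 r=7: '9'=='9', l++,r--
l=1 r=6: '6'=='6', l++,r--
l=2 r=5: '7'=='7', l++,r--
l=3 r=4: '3'=='3', l++,r--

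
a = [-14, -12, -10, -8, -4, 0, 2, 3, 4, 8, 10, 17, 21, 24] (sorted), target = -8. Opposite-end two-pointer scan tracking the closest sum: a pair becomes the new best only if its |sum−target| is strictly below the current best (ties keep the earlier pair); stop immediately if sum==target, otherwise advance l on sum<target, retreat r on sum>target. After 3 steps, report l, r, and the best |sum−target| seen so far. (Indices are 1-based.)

l=1 r=14: -14+24=10 d=18 *, r--
l=1 r=13: -14+21=7 d=15 *, r--
l=1 r=12: -14+17=3 d=11 *, r--

l=1, r=11, best |Δ|=11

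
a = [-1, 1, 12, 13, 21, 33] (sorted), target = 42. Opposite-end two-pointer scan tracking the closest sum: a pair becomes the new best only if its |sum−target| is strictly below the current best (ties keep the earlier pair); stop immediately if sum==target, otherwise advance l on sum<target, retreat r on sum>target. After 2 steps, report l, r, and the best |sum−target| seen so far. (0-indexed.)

[0,5] -1+33=32 d=10 * → l++
[1,5] 1+33=34 d=8 * → l++

l=2, r=5, best |Δ|=8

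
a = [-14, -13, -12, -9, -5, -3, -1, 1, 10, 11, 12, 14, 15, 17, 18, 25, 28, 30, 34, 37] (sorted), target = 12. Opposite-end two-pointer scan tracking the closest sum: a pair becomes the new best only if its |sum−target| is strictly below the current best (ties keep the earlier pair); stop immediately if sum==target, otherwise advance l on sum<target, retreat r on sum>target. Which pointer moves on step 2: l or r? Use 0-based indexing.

l=0 r=19: -14+37=23 d=11 *, r--
l=0 r=18: -14+34=20 d=8 *, r--

r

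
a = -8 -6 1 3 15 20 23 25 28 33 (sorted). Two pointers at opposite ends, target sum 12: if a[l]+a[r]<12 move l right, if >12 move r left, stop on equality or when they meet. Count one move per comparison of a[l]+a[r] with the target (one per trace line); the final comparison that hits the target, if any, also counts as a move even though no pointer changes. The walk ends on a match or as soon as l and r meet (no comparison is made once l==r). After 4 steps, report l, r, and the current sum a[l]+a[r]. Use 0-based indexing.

l=0, r=5, sum=12

[0,9] -8+33=25 >12 → r--
[0,8] -8+28=20 >12 → r--
[0,7] -8+25=17 >12 → r--
[0,6] -8+23=15 >12 → r--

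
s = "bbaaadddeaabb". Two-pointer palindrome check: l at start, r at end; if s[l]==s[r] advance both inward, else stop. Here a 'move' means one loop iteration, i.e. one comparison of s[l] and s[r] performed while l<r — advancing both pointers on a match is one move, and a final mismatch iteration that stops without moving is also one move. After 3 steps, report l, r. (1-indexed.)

l=4, r=10

[1,13] 'b'=='b' → l++,r--
[2,12] 'b'=='b' → l++,r--
[3,11] 'a'=='a' → l++,r--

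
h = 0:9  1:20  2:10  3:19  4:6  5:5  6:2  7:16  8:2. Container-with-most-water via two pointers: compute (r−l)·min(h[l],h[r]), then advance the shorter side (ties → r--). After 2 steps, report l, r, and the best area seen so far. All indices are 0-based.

l=1, r=7, best area=63

[0,8] min(9,2)*8=16 best=16 * → r--
[0,7] min(9,16)*7=63 best=63 * → l++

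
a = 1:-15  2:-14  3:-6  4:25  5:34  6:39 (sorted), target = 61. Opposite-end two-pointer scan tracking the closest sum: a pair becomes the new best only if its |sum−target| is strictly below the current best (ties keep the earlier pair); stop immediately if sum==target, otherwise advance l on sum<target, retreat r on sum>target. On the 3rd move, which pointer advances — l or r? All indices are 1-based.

l

l=1 r=6: -15+39=24 d=37 *, l++
l=2 r=6: -14+39=25 d=36 *, l++
l=3 r=6: -6+39=33 d=28 *, l++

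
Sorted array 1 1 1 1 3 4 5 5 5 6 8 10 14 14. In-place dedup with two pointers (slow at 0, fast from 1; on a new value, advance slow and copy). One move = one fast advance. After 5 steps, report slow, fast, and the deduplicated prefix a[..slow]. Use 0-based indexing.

slow=2, fast=6, prefix=[1, 3, 4]

(s=0,f=1) a[fast]=1=a[slow] dup → fast++
(s=0,f=2) a[fast]=1=a[slow] dup → fast++
(s=0,f=3) a[fast]=1=a[slow] dup → fast++
(s=0,f=4) a[fast]=3≠a[slow]=1 write a[1]=3 → slow++,fast++
(s=1,f=5) a[fast]=4≠a[slow]=3 write a[2]=4 → slow++,fast++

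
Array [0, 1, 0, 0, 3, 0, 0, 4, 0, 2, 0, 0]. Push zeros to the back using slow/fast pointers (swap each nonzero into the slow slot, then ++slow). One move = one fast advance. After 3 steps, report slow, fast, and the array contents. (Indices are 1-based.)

slow=2, fast=4, a=[1, 0, 0, 0, 3, 0, 0, 4, 0, 2, 0, 0]

(s=1,f=1) a[fast]=0 → fast++
(s=1,f=2) a[fast]=1≠0 swap→a[1]=1 → slow++,fast++
(s=2,f=3) a[fast]=0 → fast++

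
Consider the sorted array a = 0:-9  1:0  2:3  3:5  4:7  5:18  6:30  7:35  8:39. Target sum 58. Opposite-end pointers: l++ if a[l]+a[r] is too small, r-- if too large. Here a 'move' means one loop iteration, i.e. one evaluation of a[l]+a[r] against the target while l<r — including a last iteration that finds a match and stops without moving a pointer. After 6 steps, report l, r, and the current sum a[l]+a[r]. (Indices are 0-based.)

[0,8] -9+39=30 <58 → l++
[1,8] 0+39=39 <58 → l++
[2,8] 3+39=42 <58 → l++
[3,8] 5+39=44 <58 → l++
[4,8] 7+39=46 <58 → l++
[5,8] 18+39=57 <58 → l++

l=6, r=8, sum=69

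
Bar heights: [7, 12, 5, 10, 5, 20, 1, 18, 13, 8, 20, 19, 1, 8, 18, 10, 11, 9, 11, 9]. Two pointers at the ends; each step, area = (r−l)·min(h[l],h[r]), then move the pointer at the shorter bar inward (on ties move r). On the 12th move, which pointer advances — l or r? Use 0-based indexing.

r

[0,19] min(7,9)*19=133 best=133 * → l++
[1,19] min(12,9)*18=162 best=162 * → r--
[1,18] min(12,11)*17=187 best=187 * → r--
[1,17] min(12,9)*16=144 best=187 → r--
[1,16] min(12,11)*15=165 best=187 → r--
[1,15] min(12,10)*14=140 best=187 → r--
[1,14] min(12,18)*13=156 best=187 → l++
[2,14] min(5,18)*12=60 best=187 → l++
[3,14] min(10,18)*11=110 best=187 → l++
[4,14] min(5,18)*10=50 best=187 → l++
[5,14] min(20,18)*9=162 best=187 → r--
[5,13] min(20,8)*8=64 best=187 → r--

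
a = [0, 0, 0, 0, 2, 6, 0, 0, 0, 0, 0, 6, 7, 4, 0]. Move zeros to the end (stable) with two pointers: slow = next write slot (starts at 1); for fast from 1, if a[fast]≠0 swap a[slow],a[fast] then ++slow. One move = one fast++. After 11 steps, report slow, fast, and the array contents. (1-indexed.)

(s=1,f=1) a[fast]=0 → fast++
(s=1,f=2) a[fast]=0 → fast++
(s=1,f=3) a[fast]=0 → fast++
(s=1,f=4) a[fast]=0 → fast++
(s=1,f=5) a[fast]=2≠0 swap→a[1]=2 → slow++,fast++
(s=2,f=6) a[fast]=6≠0 swap→a[2]=6 → slow++,fast++
(s=3,f=7) a[fast]=0 → fast++
(s=3,f=8) a[fast]=0 → fast++
(s=3,f=9) a[fast]=0 → fast++
(s=3,f=10) a[fast]=0 → fast++
(s=3,f=11) a[fast]=0 → fast++

slow=3, fast=12, a=[2, 6, 0, 0, 0, 0, 0, 0, 0, 0, 0, 6, 7, 4, 0]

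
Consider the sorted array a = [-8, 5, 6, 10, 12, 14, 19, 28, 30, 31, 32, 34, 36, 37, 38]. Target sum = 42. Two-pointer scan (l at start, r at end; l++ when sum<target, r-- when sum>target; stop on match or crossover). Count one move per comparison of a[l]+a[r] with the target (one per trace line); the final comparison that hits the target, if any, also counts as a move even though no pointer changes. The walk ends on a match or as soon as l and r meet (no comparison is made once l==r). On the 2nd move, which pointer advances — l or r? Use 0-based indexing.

[0,14] -8+38=30 <42 → l++
[1,14] 5+38=43 >42 → r--

r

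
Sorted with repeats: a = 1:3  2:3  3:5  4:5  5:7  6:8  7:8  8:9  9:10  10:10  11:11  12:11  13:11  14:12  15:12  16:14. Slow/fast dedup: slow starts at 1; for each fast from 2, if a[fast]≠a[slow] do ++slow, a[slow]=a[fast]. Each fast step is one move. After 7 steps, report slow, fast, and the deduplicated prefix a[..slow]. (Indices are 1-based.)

slow=5, fast=9, prefix=[3, 5, 7, 8, 9]

slow=1 fast=2: a[fast]=3=a[slow] dup, fast++
slow=1 fast=3: a[fast]=5≠a[slow]=3 write a[2]=5, slow++,fast++
slow=2 fast=4: a[fast]=5=a[slow] dup, fast++
slow=2 fast=5: a[fast]=7≠a[slow]=5 write a[3]=7, slow++,fast++
slow=3 fast=6: a[fast]=8≠a[slow]=7 write a[4]=8, slow++,fast++
slow=4 fast=7: a[fast]=8=a[slow] dup, fast++
slow=4 fast=8: a[fast]=9≠a[slow]=8 write a[5]=9, slow++,fast++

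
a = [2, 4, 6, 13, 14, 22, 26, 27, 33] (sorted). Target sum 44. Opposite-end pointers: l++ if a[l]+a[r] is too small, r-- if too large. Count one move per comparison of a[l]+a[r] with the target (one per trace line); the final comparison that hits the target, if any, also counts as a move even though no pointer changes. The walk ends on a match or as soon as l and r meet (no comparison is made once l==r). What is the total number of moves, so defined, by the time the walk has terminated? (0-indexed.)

8 moves

[0,8] 2+33=35 <44 → l++
[1,8] 4+33=37 <44 → l++
[2,8] 6+33=39 <44 → l++
[3,8] 13+33=46 >44 → r--
[3,7] 13+27=40 <44 → l++
[4,7] 14+27=41 <44 → l++
[5,7] 22+27=49 >44 → r--
[5,6] 22+26=48 >44 → r--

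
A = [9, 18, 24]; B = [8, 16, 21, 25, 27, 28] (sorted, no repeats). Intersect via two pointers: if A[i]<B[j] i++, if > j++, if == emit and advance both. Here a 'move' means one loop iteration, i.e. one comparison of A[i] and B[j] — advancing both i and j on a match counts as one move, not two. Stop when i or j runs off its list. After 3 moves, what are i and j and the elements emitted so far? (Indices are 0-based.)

i=1, j=2, emitted=[]

i=0 j=0: 9>8, j++
i=0 j=1: 9<16, i++
i=1 j=1: 18>16, j++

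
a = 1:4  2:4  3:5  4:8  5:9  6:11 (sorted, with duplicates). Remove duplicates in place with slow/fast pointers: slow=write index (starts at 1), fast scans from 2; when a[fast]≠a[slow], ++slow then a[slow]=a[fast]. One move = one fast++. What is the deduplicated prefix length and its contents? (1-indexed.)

slow=1 fast=2: a[fast]=4=a[slow] dup, fast++
slow=1 fast=3: a[fast]=5≠a[slow]=4 write a[2]=5, slow++,fast++
slow=2 fast=4: a[fast]=8≠a[slow]=5 write a[3]=8, slow++,fast++
slow=3 fast=5: a[fast]=9≠a[slow]=8 write a[4]=9, slow++,fast++
slow=4 fast=6: a[fast]=11≠a[slow]=9 write a[5]=11, slow++,fast++

length 5; prefix = [4, 5, 8, 9, 11]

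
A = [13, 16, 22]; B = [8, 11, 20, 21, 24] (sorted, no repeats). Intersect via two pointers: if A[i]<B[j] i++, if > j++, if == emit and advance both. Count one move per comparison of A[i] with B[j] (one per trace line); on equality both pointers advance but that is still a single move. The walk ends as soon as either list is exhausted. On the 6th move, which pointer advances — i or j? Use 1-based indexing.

[i=1,j=1] 13>8 → j++
[i=1,j=2] 13>11 → j++
[i=1,j=3] 13<20 → i++
[i=2,j=3] 16<20 → i++
[i=3,j=3] 22>20 → j++
[i=3,j=4] 22>21 → j++

j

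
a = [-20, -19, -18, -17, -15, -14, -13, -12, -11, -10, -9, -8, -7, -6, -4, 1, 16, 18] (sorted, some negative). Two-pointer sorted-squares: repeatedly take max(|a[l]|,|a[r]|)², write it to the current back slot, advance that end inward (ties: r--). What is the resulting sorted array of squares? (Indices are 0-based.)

l=0 r=17: |-20|>|18| out[17]=400, l++
l=1 r=17: |-19|>|18| out[16]=361, l++
l=2 r=17: |-18|<=|18| out[15]=324, r--
l=2 r=16: |-18|>|16| out[14]=324, l++
l=3 r=16: |-17|>|16| out[13]=289, l++
l=4 r=16: |-15|<=|16| out[12]=256, r--
l=4 r=15: |-15|>|1| out[11]=225, l++
l=5 r=15: |-14|>|1| out[10]=196, l++
l=6 r=15: |-13|>|1| out[9]=169, l++
l=7 r=15: |-12|>|1| out[8]=144, l++
l=8 r=15: |-11|>|1| out[7]=121, l++
l=9 r=15: |-10|>|1| out[6]=100, l++
l=10 r=15: |-9|>|1| out[5]=81, l++
l=11 r=15: |-8|>|1| out[4]=64, l++
l=12 r=15: |-7|>|1| out[3]=49, l++
l=13 r=15: |-6|>|1| out[2]=36, l++
l=14 r=15: |-4|>|1| out[1]=16, l++
l=15 r=15: |1|<=|1| out[0]=1, r--

[1, 16, 36, 49, 64, 81, 100, 121, 144, 169, 196, 225, 256, 289, 324, 324, 361, 400]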